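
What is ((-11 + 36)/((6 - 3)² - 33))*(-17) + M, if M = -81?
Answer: -1519/24 ≈ -63.292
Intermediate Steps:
((-11 + 36)/((6 - 3)² - 33))*(-17) + M = ((-11 + 36)/((6 - 3)² - 33))*(-17) - 81 = (25/(3² - 33))*(-17) - 81 = (25/(9 - 33))*(-17) - 81 = (25/(-24))*(-17) - 81 = (25*(-1/24))*(-17) - 81 = -25/24*(-17) - 81 = 425/24 - 81 = -1519/24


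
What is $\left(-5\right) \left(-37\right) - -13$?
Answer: $198$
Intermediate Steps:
$\left(-5\right) \left(-37\right) - -13 = 185 + 13 = 198$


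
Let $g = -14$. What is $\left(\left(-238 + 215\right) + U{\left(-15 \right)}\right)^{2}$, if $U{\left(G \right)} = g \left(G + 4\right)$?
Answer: $17161$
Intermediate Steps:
$U{\left(G \right)} = -56 - 14 G$ ($U{\left(G \right)} = - 14 \left(G + 4\right) = - 14 \left(4 + G\right) = -56 - 14 G$)
$\left(\left(-238 + 215\right) + U{\left(-15 \right)}\right)^{2} = \left(\left(-238 + 215\right) - -154\right)^{2} = \left(-23 + \left(-56 + 210\right)\right)^{2} = \left(-23 + 154\right)^{2} = 131^{2} = 17161$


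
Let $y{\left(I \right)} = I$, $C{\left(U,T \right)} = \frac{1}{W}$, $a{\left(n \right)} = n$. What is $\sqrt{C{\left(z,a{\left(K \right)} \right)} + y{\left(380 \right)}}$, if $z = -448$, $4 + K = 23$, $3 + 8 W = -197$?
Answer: $\frac{\sqrt{9499}}{5} \approx 19.493$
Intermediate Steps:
$W = -25$ ($W = - \frac{3}{8} + \frac{1}{8} \left(-197\right) = - \frac{3}{8} - \frac{197}{8} = -25$)
$K = 19$ ($K = -4 + 23 = 19$)
$C{\left(U,T \right)} = - \frac{1}{25}$ ($C{\left(U,T \right)} = \frac{1}{-25} = - \frac{1}{25}$)
$\sqrt{C{\left(z,a{\left(K \right)} \right)} + y{\left(380 \right)}} = \sqrt{- \frac{1}{25} + 380} = \sqrt{\frac{9499}{25}} = \frac{\sqrt{9499}}{5}$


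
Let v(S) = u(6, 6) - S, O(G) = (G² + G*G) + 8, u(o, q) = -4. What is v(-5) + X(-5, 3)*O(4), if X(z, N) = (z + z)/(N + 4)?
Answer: -393/7 ≈ -56.143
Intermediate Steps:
X(z, N) = 2*z/(4 + N) (X(z, N) = (2*z)/(4 + N) = 2*z/(4 + N))
O(G) = 8 + 2*G² (O(G) = (G² + G²) + 8 = 2*G² + 8 = 8 + 2*G²)
v(S) = -4 - S
v(-5) + X(-5, 3)*O(4) = (-4 - 1*(-5)) + (2*(-5)/(4 + 3))*(8 + 2*4²) = (-4 + 5) + (2*(-5)/7)*(8 + 2*16) = 1 + (2*(-5)*(⅐))*(8 + 32) = 1 - 10/7*40 = 1 - 400/7 = -393/7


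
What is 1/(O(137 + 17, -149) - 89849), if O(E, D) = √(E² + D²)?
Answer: -89849/8072796884 - √45917/8072796884 ≈ -1.1156e-5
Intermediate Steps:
O(E, D) = √(D² + E²)
1/(O(137 + 17, -149) - 89849) = 1/(√((-149)² + (137 + 17)²) - 89849) = 1/(√(22201 + 154²) - 89849) = 1/(√(22201 + 23716) - 89849) = 1/(√45917 - 89849) = 1/(-89849 + √45917)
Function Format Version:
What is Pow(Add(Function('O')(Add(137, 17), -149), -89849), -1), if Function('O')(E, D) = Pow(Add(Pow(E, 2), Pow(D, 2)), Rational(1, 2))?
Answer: Add(Rational(-89849, 8072796884), Mul(Rational(-1, 8072796884), Pow(45917, Rational(1, 2)))) ≈ -1.1156e-5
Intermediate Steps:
Function('O')(E, D) = Pow(Add(Pow(D, 2), Pow(E, 2)), Rational(1, 2))
Pow(Add(Function('O')(Add(137, 17), -149), -89849), -1) = Pow(Add(Pow(Add(Pow(-149, 2), Pow(Add(137, 17), 2)), Rational(1, 2)), -89849), -1) = Pow(Add(Pow(Add(22201, Pow(154, 2)), Rational(1, 2)), -89849), -1) = Pow(Add(Pow(Add(22201, 23716), Rational(1, 2)), -89849), -1) = Pow(Add(Pow(45917, Rational(1, 2)), -89849), -1) = Pow(Add(-89849, Pow(45917, Rational(1, 2))), -1)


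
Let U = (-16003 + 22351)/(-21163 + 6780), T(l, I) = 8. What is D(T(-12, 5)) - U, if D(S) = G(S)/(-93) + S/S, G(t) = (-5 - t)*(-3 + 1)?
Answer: 1554025/1337619 ≈ 1.1618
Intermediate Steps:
G(t) = 10 + 2*t (G(t) = (-5 - t)*(-2) = 10 + 2*t)
D(S) = 83/93 - 2*S/93 (D(S) = (10 + 2*S)/(-93) + S/S = (10 + 2*S)*(-1/93) + 1 = (-10/93 - 2*S/93) + 1 = 83/93 - 2*S/93)
U = -6348/14383 (U = 6348/(-14383) = 6348*(-1/14383) = -6348/14383 ≈ -0.44135)
D(T(-12, 5)) - U = (83/93 - 2/93*8) - 1*(-6348/14383) = (83/93 - 16/93) + 6348/14383 = 67/93 + 6348/14383 = 1554025/1337619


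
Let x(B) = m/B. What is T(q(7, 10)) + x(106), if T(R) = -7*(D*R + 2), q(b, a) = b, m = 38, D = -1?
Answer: 1874/53 ≈ 35.359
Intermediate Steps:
T(R) = -14 + 7*R (T(R) = -7*(-R + 2) = -7*(2 - R) = -14 + 7*R)
x(B) = 38/B
T(q(7, 10)) + x(106) = (-14 + 7*7) + 38/106 = (-14 + 49) + 38*(1/106) = 35 + 19/53 = 1874/53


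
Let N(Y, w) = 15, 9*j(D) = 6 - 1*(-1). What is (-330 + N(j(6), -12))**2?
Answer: 99225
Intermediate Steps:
j(D) = 7/9 (j(D) = (6 - 1*(-1))/9 = (6 + 1)/9 = (1/9)*7 = 7/9)
(-330 + N(j(6), -12))**2 = (-330 + 15)**2 = (-315)**2 = 99225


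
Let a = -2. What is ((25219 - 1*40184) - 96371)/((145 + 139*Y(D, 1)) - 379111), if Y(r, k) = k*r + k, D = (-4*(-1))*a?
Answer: 111336/379939 ≈ 0.29304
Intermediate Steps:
D = -8 (D = -4*(-1)*(-2) = 4*(-2) = -8)
Y(r, k) = k + k*r
((25219 - 1*40184) - 96371)/((145 + 139*Y(D, 1)) - 379111) = ((25219 - 1*40184) - 96371)/((145 + 139*(1*(1 - 8))) - 379111) = ((25219 - 40184) - 96371)/((145 + 139*(1*(-7))) - 379111) = (-14965 - 96371)/((145 + 139*(-7)) - 379111) = -111336/((145 - 973) - 379111) = -111336/(-828 - 379111) = -111336/(-379939) = -111336*(-1/379939) = 111336/379939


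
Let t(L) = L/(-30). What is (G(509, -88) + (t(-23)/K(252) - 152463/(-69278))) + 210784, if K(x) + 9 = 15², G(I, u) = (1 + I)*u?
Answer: 37239426067697/224460720 ≈ 1.6591e+5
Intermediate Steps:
t(L) = -L/30 (t(L) = L*(-1/30) = -L/30)
G(I, u) = u*(1 + I)
K(x) = 216 (K(x) = -9 + 15² = -9 + 225 = 216)
(G(509, -88) + (t(-23)/K(252) - 152463/(-69278))) + 210784 = (-88*(1 + 509) + (-1/30*(-23)/216 - 152463/(-69278))) + 210784 = (-88*510 + ((23/30)*(1/216) - 152463*(-1/69278))) + 210784 = (-44880 + (23/6480 + 152463/69278)) + 210784 = (-44880 + 494776817/224460720) + 210784 = -10073302336783/224460720 + 210784 = 37239426067697/224460720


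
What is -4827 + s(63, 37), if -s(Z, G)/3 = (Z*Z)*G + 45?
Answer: -445521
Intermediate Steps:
s(Z, G) = -135 - 3*G*Z² (s(Z, G) = -3*((Z*Z)*G + 45) = -3*(Z²*G + 45) = -3*(G*Z² + 45) = -3*(45 + G*Z²) = -135 - 3*G*Z²)
-4827 + s(63, 37) = -4827 + (-135 - 3*37*63²) = -4827 + (-135 - 3*37*3969) = -4827 + (-135 - 440559) = -4827 - 440694 = -445521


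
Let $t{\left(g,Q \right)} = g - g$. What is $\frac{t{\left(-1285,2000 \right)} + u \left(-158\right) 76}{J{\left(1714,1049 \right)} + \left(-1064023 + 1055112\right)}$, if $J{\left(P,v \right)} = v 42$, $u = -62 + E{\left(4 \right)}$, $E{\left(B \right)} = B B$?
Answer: $\frac{552368}{35147} \approx 15.716$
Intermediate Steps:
$t{\left(g,Q \right)} = 0$
$E{\left(B \right)} = B^{2}$
$u = -46$ ($u = -62 + 4^{2} = -62 + 16 = -46$)
$J{\left(P,v \right)} = 42 v$
$\frac{t{\left(-1285,2000 \right)} + u \left(-158\right) 76}{J{\left(1714,1049 \right)} + \left(-1064023 + 1055112\right)} = \frac{0 + \left(-46\right) \left(-158\right) 76}{42 \cdot 1049 + \left(-1064023 + 1055112\right)} = \frac{0 + 7268 \cdot 76}{44058 - 8911} = \frac{0 + 552368}{35147} = 552368 \cdot \frac{1}{35147} = \frac{552368}{35147}$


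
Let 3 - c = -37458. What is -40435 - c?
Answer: -77896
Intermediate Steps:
c = 37461 (c = 3 - 1*(-37458) = 3 + 37458 = 37461)
-40435 - c = -40435 - 1*37461 = -40435 - 37461 = -77896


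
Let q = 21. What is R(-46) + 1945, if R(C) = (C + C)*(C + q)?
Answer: 4245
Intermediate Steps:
R(C) = 2*C*(21 + C) (R(C) = (C + C)*(C + 21) = (2*C)*(21 + C) = 2*C*(21 + C))
R(-46) + 1945 = 2*(-46)*(21 - 46) + 1945 = 2*(-46)*(-25) + 1945 = 2300 + 1945 = 4245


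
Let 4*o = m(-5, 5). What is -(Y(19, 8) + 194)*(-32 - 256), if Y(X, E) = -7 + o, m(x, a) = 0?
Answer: 53856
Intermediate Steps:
o = 0 (o = (¼)*0 = 0)
Y(X, E) = -7 (Y(X, E) = -7 + 0 = -7)
-(Y(19, 8) + 194)*(-32 - 256) = -(-7 + 194)*(-32 - 256) = -187*(-288) = -1*(-53856) = 53856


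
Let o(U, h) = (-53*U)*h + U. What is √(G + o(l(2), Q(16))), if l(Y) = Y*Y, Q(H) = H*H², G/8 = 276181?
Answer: 10*√13411 ≈ 1158.1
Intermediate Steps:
G = 2209448 (G = 8*276181 = 2209448)
Q(H) = H³
l(Y) = Y²
o(U, h) = U - 53*U*h (o(U, h) = -53*U*h + U = U - 53*U*h)
√(G + o(l(2), Q(16))) = √(2209448 + 2²*(1 - 53*16³)) = √(2209448 + 4*(1 - 53*4096)) = √(2209448 + 4*(1 - 217088)) = √(2209448 + 4*(-217087)) = √(2209448 - 868348) = √1341100 = 10*√13411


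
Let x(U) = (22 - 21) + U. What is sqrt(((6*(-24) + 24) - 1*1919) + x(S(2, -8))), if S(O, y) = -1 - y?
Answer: I*sqrt(2031) ≈ 45.067*I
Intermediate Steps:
x(U) = 1 + U
sqrt(((6*(-24) + 24) - 1*1919) + x(S(2, -8))) = sqrt(((6*(-24) + 24) - 1*1919) + (1 + (-1 - 1*(-8)))) = sqrt(((-144 + 24) - 1919) + (1 + (-1 + 8))) = sqrt((-120 - 1919) + (1 + 7)) = sqrt(-2039 + 8) = sqrt(-2031) = I*sqrt(2031)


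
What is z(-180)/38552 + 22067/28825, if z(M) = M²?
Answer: 223082123/138907675 ≈ 1.6060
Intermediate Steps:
z(-180)/38552 + 22067/28825 = (-180)²/38552 + 22067/28825 = 32400*(1/38552) + 22067*(1/28825) = 4050/4819 + 22067/28825 = 223082123/138907675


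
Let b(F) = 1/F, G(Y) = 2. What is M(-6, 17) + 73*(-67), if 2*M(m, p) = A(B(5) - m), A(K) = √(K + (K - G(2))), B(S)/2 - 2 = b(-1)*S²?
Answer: -4891 + I*√82/2 ≈ -4891.0 + 4.5277*I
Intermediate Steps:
B(S) = 4 - 2*S² (B(S) = 4 + 2*(S²/(-1)) = 4 + 2*(-S²) = 4 - 2*S²)
A(K) = √(-2 + 2*K) (A(K) = √(K + (K - 1*2)) = √(K + (K - 2)) = √(K + (-2 + K)) = √(-2 + 2*K))
M(m, p) = √(-94 - 2*m)/2 (M(m, p) = √(-2 + 2*((4 - 2*5²) - m))/2 = √(-2 + 2*((4 - 2*25) - m))/2 = √(-2 + 2*((4 - 50) - m))/2 = √(-2 + 2*(-46 - m))/2 = √(-2 + (-92 - 2*m))/2 = √(-94 - 2*m)/2)
M(-6, 17) + 73*(-67) = √(-94 - 2*(-6))/2 + 73*(-67) = √(-94 + 12)/2 - 4891 = √(-82)/2 - 4891 = (I*√82)/2 - 4891 = I*√82/2 - 4891 = -4891 + I*√82/2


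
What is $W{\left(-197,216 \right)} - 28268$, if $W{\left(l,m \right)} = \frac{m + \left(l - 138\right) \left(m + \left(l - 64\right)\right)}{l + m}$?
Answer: $- \frac{521801}{19} \approx -27463.0$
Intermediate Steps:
$W{\left(l,m \right)} = \frac{m + \left(-138 + l\right) \left(-64 + l + m\right)}{l + m}$ ($W{\left(l,m \right)} = \frac{m + \left(-138 + l\right) \left(m + \left(-64 + l\right)\right)}{l + m} = \frac{m + \left(-138 + l\right) \left(-64 + l + m\right)}{l + m}$)
$W{\left(-197,216 \right)} - 28268 = \frac{8832 + \left(-197\right)^{2} - -39794 - 29592 - 42552}{-197 + 216} - 28268 = \frac{8832 + 38809 + 39794 - 29592 - 42552}{19} - 28268 = \frac{1}{19} \cdot 15291 - 28268 = \frac{15291}{19} - 28268 = - \frac{521801}{19}$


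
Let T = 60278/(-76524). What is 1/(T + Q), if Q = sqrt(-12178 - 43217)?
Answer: -1153178418/81098116133701 - 4391941932*I*sqrt(6155)/81098116133701 ≈ -1.422e-5 - 0.0042487*I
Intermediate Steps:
T = -30139/38262 (T = 60278*(-1/76524) = -30139/38262 ≈ -0.78770)
Q = 3*I*sqrt(6155) (Q = sqrt(-55395) = 3*I*sqrt(6155) ≈ 235.36*I)
1/(T + Q) = 1/(-30139/38262 + 3*I*sqrt(6155))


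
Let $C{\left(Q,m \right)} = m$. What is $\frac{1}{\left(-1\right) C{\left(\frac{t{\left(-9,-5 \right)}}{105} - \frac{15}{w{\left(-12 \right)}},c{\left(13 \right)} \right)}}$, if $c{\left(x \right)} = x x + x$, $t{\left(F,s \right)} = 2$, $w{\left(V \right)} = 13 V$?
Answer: $- \frac{1}{182} \approx -0.0054945$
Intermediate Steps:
$c{\left(x \right)} = x + x^{2}$ ($c{\left(x \right)} = x^{2} + x = x + x^{2}$)
$\frac{1}{\left(-1\right) C{\left(\frac{t{\left(-9,-5 \right)}}{105} - \frac{15}{w{\left(-12 \right)}},c{\left(13 \right)} \right)}} = \frac{1}{\left(-1\right) 13 \left(1 + 13\right)} = \frac{1}{\left(-1\right) 13 \cdot 14} = \frac{1}{\left(-1\right) 182} = \frac{1}{-182} = - \frac{1}{182}$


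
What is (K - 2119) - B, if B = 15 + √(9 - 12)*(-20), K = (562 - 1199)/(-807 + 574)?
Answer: -496585/233 + 20*I*√3 ≈ -2131.3 + 34.641*I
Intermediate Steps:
K = 637/233 (K = -637/(-233) = -637*(-1/233) = 637/233 ≈ 2.7339)
B = 15 - 20*I*√3 (B = 15 + √(-3)*(-20) = 15 + (I*√3)*(-20) = 15 - 20*I*√3 ≈ 15.0 - 34.641*I)
(K - 2119) - B = (637/233 - 2119) - (15 - 20*I*√3) = -493090/233 + (-15 + 20*I*√3) = -496585/233 + 20*I*√3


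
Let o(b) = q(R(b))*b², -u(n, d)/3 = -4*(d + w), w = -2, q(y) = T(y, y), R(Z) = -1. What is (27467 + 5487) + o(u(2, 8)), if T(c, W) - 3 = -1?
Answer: 43322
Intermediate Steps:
T(c, W) = 2 (T(c, W) = 3 - 1 = 2)
q(y) = 2
u(n, d) = -24 + 12*d (u(n, d) = -(-12)*(d - 2) = -(-12)*(-2 + d) = -3*(8 - 4*d) = -24 + 12*d)
o(b) = 2*b²
(27467 + 5487) + o(u(2, 8)) = (27467 + 5487) + 2*(-24 + 12*8)² = 32954 + 2*(-24 + 96)² = 32954 + 2*72² = 32954 + 2*5184 = 32954 + 10368 = 43322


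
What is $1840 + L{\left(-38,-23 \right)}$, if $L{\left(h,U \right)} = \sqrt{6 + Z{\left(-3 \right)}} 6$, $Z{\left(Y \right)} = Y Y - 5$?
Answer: $1840 + 6 \sqrt{10} \approx 1859.0$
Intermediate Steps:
$Z{\left(Y \right)} = -5 + Y^{2}$ ($Z{\left(Y \right)} = Y^{2} - 5 = -5 + Y^{2}$)
$L{\left(h,U \right)} = 6 \sqrt{10}$ ($L{\left(h,U \right)} = \sqrt{6 - \left(5 - \left(-3\right)^{2}\right)} 6 = \sqrt{6 + \left(-5 + 9\right)} 6 = \sqrt{6 + 4} \cdot 6 = \sqrt{10} \cdot 6 = 6 \sqrt{10}$)
$1840 + L{\left(-38,-23 \right)} = 1840 + 6 \sqrt{10}$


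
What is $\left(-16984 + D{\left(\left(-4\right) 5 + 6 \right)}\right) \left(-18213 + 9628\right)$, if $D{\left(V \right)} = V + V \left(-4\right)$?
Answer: $145447070$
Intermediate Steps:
$D{\left(V \right)} = - 3 V$ ($D{\left(V \right)} = V - 4 V = - 3 V$)
$\left(-16984 + D{\left(\left(-4\right) 5 + 6 \right)}\right) \left(-18213 + 9628\right) = \left(-16984 - 3 \left(\left(-4\right) 5 + 6\right)\right) \left(-18213 + 9628\right) = \left(-16984 - 3 \left(-20 + 6\right)\right) \left(-8585\right) = \left(-16984 - -42\right) \left(-8585\right) = \left(-16984 + 42\right) \left(-8585\right) = \left(-16942\right) \left(-8585\right) = 145447070$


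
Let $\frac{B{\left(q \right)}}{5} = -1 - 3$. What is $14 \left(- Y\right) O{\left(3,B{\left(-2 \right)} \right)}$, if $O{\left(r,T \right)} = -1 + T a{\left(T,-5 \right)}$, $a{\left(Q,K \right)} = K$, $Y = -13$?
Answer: $18018$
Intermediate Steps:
$B{\left(q \right)} = -20$ ($B{\left(q \right)} = 5 \left(-1 - 3\right) = 5 \left(-4\right) = -20$)
$O{\left(r,T \right)} = -1 - 5 T$ ($O{\left(r,T \right)} = -1 + T \left(-5\right) = -1 - 5 T$)
$14 \left(- Y\right) O{\left(3,B{\left(-2 \right)} \right)} = 14 \left(\left(-1\right) \left(-13\right)\right) \left(-1 - -100\right) = 14 \cdot 13 \left(-1 + 100\right) = 182 \cdot 99 = 18018$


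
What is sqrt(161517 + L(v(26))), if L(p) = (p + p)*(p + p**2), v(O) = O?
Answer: sqrt(198021) ≈ 445.00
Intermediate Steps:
L(p) = 2*p*(p + p**2) (L(p) = (2*p)*(p + p**2) = 2*p*(p + p**2))
sqrt(161517 + L(v(26))) = sqrt(161517 + 2*26**2*(1 + 26)) = sqrt(161517 + 2*676*27) = sqrt(161517 + 36504) = sqrt(198021)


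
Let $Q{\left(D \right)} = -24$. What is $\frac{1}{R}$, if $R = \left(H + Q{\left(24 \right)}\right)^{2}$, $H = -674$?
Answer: $\frac{1}{487204} \approx 2.0525 \cdot 10^{-6}$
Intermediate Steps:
$R = 487204$ ($R = \left(-674 - 24\right)^{2} = \left(-698\right)^{2} = 487204$)
$\frac{1}{R} = \frac{1}{487204}$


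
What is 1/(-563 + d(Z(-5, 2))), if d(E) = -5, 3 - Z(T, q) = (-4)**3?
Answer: -1/568 ≈ -0.0017606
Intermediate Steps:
Z(T, q) = 67 (Z(T, q) = 3 - 1*(-4)**3 = 3 - 1*(-64) = 3 + 64 = 67)
1/(-563 + d(Z(-5, 2))) = 1/(-563 - 5) = 1/(-568) = -1/568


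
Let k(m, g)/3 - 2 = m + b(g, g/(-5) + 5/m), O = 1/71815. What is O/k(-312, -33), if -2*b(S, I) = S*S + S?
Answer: -1/180542910 ≈ -5.5389e-9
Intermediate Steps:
b(S, I) = -S/2 - S²/2 (b(S, I) = -(S*S + S)/2 = -(S² + S)/2 = -(S + S²)/2 = -S/2 - S²/2)
O = 1/71815 ≈ 1.3925e-5
k(m, g) = 6 + 3*m - 3*g*(1 + g)/2 (k(m, g) = 6 + 3*(m - g*(1 + g)/2) = 6 + (3*m - 3*g*(1 + g)/2) = 6 + 3*m - 3*g*(1 + g)/2)
O/k(-312, -33) = 1/(71815*(6 + 3*(-312) - 3/2*(-33)*(1 - 33))) = 1/(71815*(6 - 936 - 3/2*(-33)*(-32))) = 1/(71815*(6 - 936 - 1584)) = (1/71815)/(-2514) = (1/71815)*(-1/2514) = -1/180542910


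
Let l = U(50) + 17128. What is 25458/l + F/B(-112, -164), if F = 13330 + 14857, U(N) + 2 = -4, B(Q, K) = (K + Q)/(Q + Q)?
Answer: 13514177093/590709 ≈ 22878.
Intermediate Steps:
B(Q, K) = (K + Q)/(2*Q) (B(Q, K) = (K + Q)/((2*Q)) = (K + Q)*(1/(2*Q)) = (K + Q)/(2*Q))
U(N) = -6 (U(N) = -2 - 4 = -6)
F = 28187
l = 17122 (l = -6 + 17128 = 17122)
25458/l + F/B(-112, -164) = 25458/17122 + 28187/(((½)*(-164 - 112)/(-112))) = 25458*(1/17122) + 28187/(((½)*(-1/112)*(-276))) = 12729/8561 + 28187/(69/56) = 12729/8561 + 28187*(56/69) = 12729/8561 + 1578472/69 = 13514177093/590709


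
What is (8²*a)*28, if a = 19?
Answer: 34048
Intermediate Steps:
(8²*a)*28 = (8²*19)*28 = (64*19)*28 = 1216*28 = 34048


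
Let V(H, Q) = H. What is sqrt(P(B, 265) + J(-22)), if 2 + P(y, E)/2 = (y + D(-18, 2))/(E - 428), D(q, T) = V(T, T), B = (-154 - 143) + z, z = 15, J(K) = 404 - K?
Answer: sqrt(11303398)/163 ≈ 20.626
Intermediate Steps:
B = -282 (B = (-154 - 143) + 15 = -297 + 15 = -282)
D(q, T) = T
P(y, E) = -4 + 2*(2 + y)/(-428 + E) (P(y, E) = -4 + 2*((y + 2)/(E - 428)) = -4 + 2*((2 + y)/(-428 + E)) = -4 + 2*(2 + y)/(-428 + E))
sqrt(P(B, 265) + J(-22)) = sqrt(2*(858 - 282 - 2*265)/(-428 + 265) + (404 - 1*(-22))) = sqrt(2*(858 - 282 - 530)/(-163) + (404 + 22)) = sqrt(2*(-1/163)*46 + 426) = sqrt(-92/163 + 426) = sqrt(69346/163) = sqrt(11303398)/163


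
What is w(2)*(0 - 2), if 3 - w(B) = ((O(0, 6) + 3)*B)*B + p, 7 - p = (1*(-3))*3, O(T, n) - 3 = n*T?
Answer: 74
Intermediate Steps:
O(T, n) = 3 + T*n (O(T, n) = 3 + n*T = 3 + T*n)
p = 16 (p = 7 - 1*(-3)*3 = 7 - (-3)*3 = 7 - 1*(-9) = 7 + 9 = 16)
w(B) = -13 - 6*B**2 (w(B) = 3 - ((((3 + 0*6) + 3)*B)*B + 16) = 3 - ((((3 + 0) + 3)*B)*B + 16) = 3 - (((3 + 3)*B)*B + 16) = 3 - ((6*B)*B + 16) = 3 - (6*B**2 + 16) = 3 - (16 + 6*B**2) = 3 + (-16 - 6*B**2) = -13 - 6*B**2)
w(2)*(0 - 2) = (-13 - 6*2**2)*(0 - 2) = (-13 - 6*4)*(-2) = (-13 - 24)*(-2) = -37*(-2) = 74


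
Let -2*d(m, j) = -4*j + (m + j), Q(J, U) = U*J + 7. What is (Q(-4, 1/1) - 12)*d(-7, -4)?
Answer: 45/2 ≈ 22.500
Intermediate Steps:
Q(J, U) = 7 + J*U (Q(J, U) = J*U + 7 = 7 + J*U)
d(m, j) = -m/2 + 3*j/2 (d(m, j) = -(-4*j + (m + j))/2 = -(-4*j + (j + m))/2 = -(m - 3*j)/2 = -m/2 + 3*j/2)
(Q(-4, 1/1) - 12)*d(-7, -4) = ((7 - 4/1) - 12)*(-½*(-7) + (3/2)*(-4)) = ((7 - 4*1) - 12)*(7/2 - 6) = ((7 - 4) - 12)*(-5/2) = (3 - 12)*(-5/2) = -9*(-5/2) = 45/2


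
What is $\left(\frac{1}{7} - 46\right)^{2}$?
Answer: $\frac{103041}{49} \approx 2102.9$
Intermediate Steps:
$\left(\frac{1}{7} - 46\right)^{2} = \left(- \frac{321}{7}\right)^{2} = \frac{103041}{49}$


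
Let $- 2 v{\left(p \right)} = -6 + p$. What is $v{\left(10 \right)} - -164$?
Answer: $162$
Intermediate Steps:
$v{\left(p \right)} = 3 - \frac{p}{2}$ ($v{\left(p \right)} = - \frac{-6 + p}{2} = 3 - \frac{p}{2}$)
$v{\left(10 \right)} - -164 = \left(3 - 5\right) - -164 = \left(3 - 5\right) + 164 = -2 + 164 = 162$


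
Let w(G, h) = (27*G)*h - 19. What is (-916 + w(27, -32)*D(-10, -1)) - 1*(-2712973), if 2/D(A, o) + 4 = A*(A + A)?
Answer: 265758239/98 ≈ 2.7118e+6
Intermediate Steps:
w(G, h) = -19 + 27*G*h (w(G, h) = 27*G*h - 19 = -19 + 27*G*h)
D(A, o) = 2/(-4 + 2*A²) (D(A, o) = 2/(-4 + A*(A + A)) = 2/(-4 + A*(2*A)) = 2/(-4 + 2*A²))
(-916 + w(27, -32)*D(-10, -1)) - 1*(-2712973) = (-916 + (-19 + 27*27*(-32))/(-2 + (-10)²)) - 1*(-2712973) = (-916 + (-19 - 23328)/(-2 + 100)) + 2712973 = (-916 - 23347/98) + 2712973 = -113115/98 + 2712973 = 265758239/98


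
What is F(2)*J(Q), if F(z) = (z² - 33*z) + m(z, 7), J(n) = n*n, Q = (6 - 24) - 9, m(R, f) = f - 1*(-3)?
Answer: -37908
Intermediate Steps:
m(R, f) = 3 + f (m(R, f) = f + 3 = 3 + f)
Q = -27 (Q = -18 - 9 = -27)
J(n) = n²
F(z) = 10 + z² - 33*z (F(z) = (z² - 33*z) + (3 + 7) = (z² - 33*z) + 10 = 10 + z² - 33*z)
F(2)*J(Q) = (10 + 2² - 33*2)*(-27)² = (10 + 4 - 66)*729 = -52*729 = -37908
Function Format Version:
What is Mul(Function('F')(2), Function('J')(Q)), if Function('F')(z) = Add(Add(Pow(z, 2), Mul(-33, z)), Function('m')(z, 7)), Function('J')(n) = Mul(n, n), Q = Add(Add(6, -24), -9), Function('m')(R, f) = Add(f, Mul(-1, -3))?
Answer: -37908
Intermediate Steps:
Function('m')(R, f) = Add(3, f) (Function('m')(R, f) = Add(f, 3) = Add(3, f))
Q = -27 (Q = Add(-18, -9) = -27)
Function('J')(n) = Pow(n, 2)
Function('F')(z) = Add(10, Pow(z, 2), Mul(-33, z)) (Function('F')(z) = Add(Add(Pow(z, 2), Mul(-33, z)), Add(3, 7)) = Add(Add(Pow(z, 2), Mul(-33, z)), 10) = Add(10, Pow(z, 2), Mul(-33, z)))
Mul(Function('F')(2), Function('J')(Q)) = Mul(Add(10, Pow(2, 2), Mul(-33, 2)), Pow(-27, 2)) = Mul(Add(10, 4, -66), 729) = Mul(-52, 729) = -37908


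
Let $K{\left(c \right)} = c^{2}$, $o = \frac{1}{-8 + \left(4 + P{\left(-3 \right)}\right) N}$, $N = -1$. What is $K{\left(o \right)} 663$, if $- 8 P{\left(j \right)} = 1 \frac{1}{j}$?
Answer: $\frac{22464}{4913} \approx 4.5724$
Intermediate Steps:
$P{\left(j \right)} = - \frac{1}{8 j}$ ($P{\left(j \right)} = - \frac{1 \frac{1}{j}}{8} = - \frac{1}{8 j}$)
$o = - \frac{24}{289}$ ($o = \frac{1}{-8 + \left(4 - \frac{1}{8 \left(-3\right)}\right) \left(-1\right)} = \frac{1}{-8 + \left(4 - - \frac{1}{24}\right) \left(-1\right)} = \frac{1}{-8 + \left(4 + \frac{1}{24}\right) \left(-1\right)} = \frac{1}{-8 + \frac{97}{24} \left(-1\right)} = \frac{1}{-8 - \frac{97}{24}} = \frac{1}{- \frac{289}{24}} = - \frac{24}{289} \approx -0.083045$)
$K{\left(o \right)} 663 = \left(- \frac{24}{289}\right)^{2} \cdot 663 = \frac{576}{83521} \cdot 663 = \frac{22464}{4913}$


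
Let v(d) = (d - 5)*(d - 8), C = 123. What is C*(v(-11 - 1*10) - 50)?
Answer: 86592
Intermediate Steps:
v(d) = (-8 + d)*(-5 + d) (v(d) = (-5 + d)*(-8 + d) = (-8 + d)*(-5 + d))
C*(v(-11 - 1*10) - 50) = 123*((40 + (-11 - 1*10)² - 13*(-11 - 1*10)) - 50) = 123*((40 + (-11 - 10)² - 13*(-11 - 10)) - 50) = 123*((40 + (-21)² - 13*(-21)) - 50) = 123*((40 + 441 + 273) - 50) = 123*(754 - 50) = 123*704 = 86592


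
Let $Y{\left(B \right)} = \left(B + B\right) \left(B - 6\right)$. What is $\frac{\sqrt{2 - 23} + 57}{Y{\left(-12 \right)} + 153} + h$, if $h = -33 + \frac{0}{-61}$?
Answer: $- \frac{6416}{195} + \frac{i \sqrt{21}}{585} \approx -32.903 + 0.0078335 i$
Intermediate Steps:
$Y{\left(B \right)} = 2 B \left(-6 + B\right)$
$h = -33$ ($h = -33 + 0 \left(- \frac{1}{61}\right) = -33 + 0 = -33$)
$\frac{\sqrt{2 - 23} + 57}{Y{\left(-12 \right)} + 153} + h = \frac{\sqrt{2 - 23} + 57}{2 \left(-12\right) \left(-6 - 12\right) + 153} - 33 = \frac{\sqrt{-21} + 57}{2 \left(-12\right) \left(-18\right) + 153} - 33 = \frac{i \sqrt{21} + 57}{432 + 153} - 33 = \frac{57 + i \sqrt{21}}{585} - 33 = \left(57 + i \sqrt{21}\right) \frac{1}{585} - 33 = \left(\frac{19}{195} + \frac{i \sqrt{21}}{585}\right) - 33 = - \frac{6416}{195} + \frac{i \sqrt{21}}{585}$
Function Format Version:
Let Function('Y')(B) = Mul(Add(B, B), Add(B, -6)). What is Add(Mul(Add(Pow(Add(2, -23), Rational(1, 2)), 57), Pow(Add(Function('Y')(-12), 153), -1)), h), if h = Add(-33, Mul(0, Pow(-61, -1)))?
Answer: Add(Rational(-6416, 195), Mul(Rational(1, 585), I, Pow(21, Rational(1, 2)))) ≈ Add(-32.903, Mul(0.0078335, I))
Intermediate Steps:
Function('Y')(B) = Mul(2, B, Add(-6, B)) (Function('Y')(B) = Mul(Mul(2, B), Add(-6, B)) = Mul(2, B, Add(-6, B)))
h = -33 (h = Add(-33, Mul(0, Rational(-1, 61))) = Add(-33, 0) = -33)
Add(Mul(Add(Pow(Add(2, -23), Rational(1, 2)), 57), Pow(Add(Function('Y')(-12), 153), -1)), h) = Add(Mul(Add(Pow(Add(2, -23), Rational(1, 2)), 57), Pow(Add(Mul(2, -12, Add(-6, -12)), 153), -1)), -33) = Add(Mul(Add(Pow(-21, Rational(1, 2)), 57), Pow(Add(Mul(2, -12, -18), 153), -1)), -33) = Add(Mul(Add(Mul(I, Pow(21, Rational(1, 2))), 57), Pow(Add(432, 153), -1)), -33) = Add(Mul(Add(57, Mul(I, Pow(21, Rational(1, 2)))), Pow(585, -1)), -33) = Add(Mul(Add(57, Mul(I, Pow(21, Rational(1, 2)))), Rational(1, 585)), -33) = Add(Add(Rational(19, 195), Mul(Rational(1, 585), I, Pow(21, Rational(1, 2)))), -33) = Add(Rational(-6416, 195), Mul(Rational(1, 585), I, Pow(21, Rational(1, 2))))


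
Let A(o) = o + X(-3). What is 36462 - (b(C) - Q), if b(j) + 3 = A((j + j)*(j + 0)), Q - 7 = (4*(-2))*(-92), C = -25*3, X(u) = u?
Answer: 25961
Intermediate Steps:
C = -75
Q = 743 (Q = 7 + (4*(-2))*(-92) = 7 - 8*(-92) = 7 + 736 = 743)
A(o) = -3 + o (A(o) = o - 3 = -3 + o)
b(j) = -6 + 2*j² (b(j) = -3 + (-3 + (j + j)*(j + 0)) = -3 + (-3 + (2*j)*j) = -3 + (-3 + 2*j²) = -6 + 2*j²)
36462 - (b(C) - Q) = 36462 - ((-6 + 2*(-75)²) - 1*743) = 36462 - ((-6 + 2*5625) - 743) = 36462 - ((-6 + 11250) - 743) = 36462 - (11244 - 743) = 36462 - 1*10501 = 36462 - 10501 = 25961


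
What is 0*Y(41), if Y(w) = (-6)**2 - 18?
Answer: 0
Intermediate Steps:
Y(w) = 18 (Y(w) = 36 - 18 = 18)
0*Y(41) = 0*18 = 0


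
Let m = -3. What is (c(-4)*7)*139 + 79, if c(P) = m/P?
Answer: 3235/4 ≈ 808.75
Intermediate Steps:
c(P) = -3/P
(c(-4)*7)*139 + 79 = (-3/(-4)*7)*139 + 79 = (-3*(-¼)*7)*139 + 79 = ((¾)*7)*139 + 79 = (21/4)*139 + 79 = 2919/4 + 79 = 3235/4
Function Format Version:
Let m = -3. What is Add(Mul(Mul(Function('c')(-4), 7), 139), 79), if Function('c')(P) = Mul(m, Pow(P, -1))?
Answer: Rational(3235, 4) ≈ 808.75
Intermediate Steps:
Function('c')(P) = Mul(-3, Pow(P, -1))
Add(Mul(Mul(Function('c')(-4), 7), 139), 79) = Add(Mul(Mul(Mul(-3, Pow(-4, -1)), 7), 139), 79) = Add(Mul(Mul(Mul(-3, Rational(-1, 4)), 7), 139), 79) = Add(Mul(Mul(Rational(3, 4), 7), 139), 79) = Add(Mul(Rational(21, 4), 139), 79) = Add(Rational(2919, 4), 79) = Rational(3235, 4)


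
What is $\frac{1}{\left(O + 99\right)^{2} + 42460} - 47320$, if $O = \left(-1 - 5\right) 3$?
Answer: $- \frac{2319673719}{49021} \approx -47320.0$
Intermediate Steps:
$O = -18$ ($O = \left(-6\right) 3 = -18$)
$\frac{1}{\left(O + 99\right)^{2} + 42460} - 47320 = \frac{1}{\left(-18 + 99\right)^{2} + 42460} - 47320 = \frac{1}{81^{2} + 42460} - 47320 = \frac{1}{6561 + 42460} - 47320 = \frac{1}{49021} - 47320 = - \frac{2319673719}{49021}$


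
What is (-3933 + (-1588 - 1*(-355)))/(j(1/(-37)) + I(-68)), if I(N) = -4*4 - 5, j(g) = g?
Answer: 95571/389 ≈ 245.68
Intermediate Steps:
I(N) = -21 (I(N) = -16 - 5 = -21)
(-3933 + (-1588 - 1*(-355)))/(j(1/(-37)) + I(-68)) = (-3933 + (-1588 - 1*(-355)))/(1/(-37) - 21) = (-3933 + (-1588 + 355))/(-1/37 - 21) = (-3933 - 1233)/(-778/37) = -5166*(-37/778) = 95571/389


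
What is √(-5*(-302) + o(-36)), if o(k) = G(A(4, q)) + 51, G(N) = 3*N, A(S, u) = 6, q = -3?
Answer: √1579 ≈ 39.737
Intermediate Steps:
o(k) = 69 (o(k) = 3*6 + 51 = 18 + 51 = 69)
√(-5*(-302) + o(-36)) = √(-5*(-302) + 69) = √(1510 + 69) = √1579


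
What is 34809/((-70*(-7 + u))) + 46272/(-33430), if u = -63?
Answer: 93693207/16380700 ≈ 5.7197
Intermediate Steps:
34809/((-70*(-7 + u))) + 46272/(-33430) = 34809/((-70*(-7 - 63))) + 46272/(-33430) = 34809/((-70*(-70))) + 46272*(-1/33430) = 34809/4900 - 23136/16715 = 93693207/16380700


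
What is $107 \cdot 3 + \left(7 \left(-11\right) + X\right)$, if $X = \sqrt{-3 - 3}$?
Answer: $244 + i \sqrt{6} \approx 244.0 + 2.4495 i$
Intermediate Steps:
$X = i \sqrt{6}$ ($X = \sqrt{-6} = i \sqrt{6} \approx 2.4495 i$)
$107 \cdot 3 + \left(7 \left(-11\right) + X\right) = 107 \cdot 3 + \left(7 \left(-11\right) + i \sqrt{6}\right) = 321 - \left(77 - i \sqrt{6}\right) = 244 + i \sqrt{6}$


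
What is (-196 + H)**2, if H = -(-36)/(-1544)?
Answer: 5725192225/148996 ≈ 38425.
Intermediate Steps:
H = -9/386 (H = -(-36)*(-1)/1544 = -1*9/386 = -9/386 ≈ -0.023316)
(-196 + H)**2 = (-196 - 9/386)**2 = (-75665/386)**2 = 5725192225/148996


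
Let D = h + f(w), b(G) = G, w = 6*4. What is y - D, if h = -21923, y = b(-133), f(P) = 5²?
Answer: 21765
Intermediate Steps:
w = 24
f(P) = 25
y = -133
D = -21898 (D = -21923 + 25 = -21898)
y - D = -133 - 1*(-21898) = -133 + 21898 = 21765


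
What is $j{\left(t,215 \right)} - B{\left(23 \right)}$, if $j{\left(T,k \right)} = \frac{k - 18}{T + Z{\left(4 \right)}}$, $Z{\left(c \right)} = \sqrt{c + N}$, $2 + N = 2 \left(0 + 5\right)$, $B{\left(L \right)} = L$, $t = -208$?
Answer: $- \frac{258943}{10813} - \frac{197 \sqrt{3}}{21626} \approx -23.963$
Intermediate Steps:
$N = 8$ ($N = -2 + 2 \left(0 + 5\right) = -2 + 2 \cdot 5 = -2 + 10 = 8$)
$Z{\left(c \right)} = \sqrt{8 + c}$ ($Z{\left(c \right)} = \sqrt{c + 8} = \sqrt{8 + c}$)
$j{\left(T,k \right)} = \frac{-18 + k}{T + 2 \sqrt{3}}$ ($j{\left(T,k \right)} = \frac{k - 18}{T + \sqrt{8 + 4}} = \frac{-18 + k}{T + \sqrt{12}} = \frac{-18 + k}{T + 2 \sqrt{3}}$)
$j{\left(t,215 \right)} - B{\left(23 \right)} = \frac{-18 + 215}{-208 + 2 \sqrt{3}} - 23 = \frac{1}{-208 + 2 \sqrt{3}} \cdot 197 - 23 = \frac{197}{-208 + 2 \sqrt{3}} - 23 = -23 + \frac{197}{-208 + 2 \sqrt{3}}$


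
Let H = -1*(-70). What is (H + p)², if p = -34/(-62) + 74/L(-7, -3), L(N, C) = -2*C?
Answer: 59413264/8649 ≈ 6869.4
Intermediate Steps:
H = 70
p = 1198/93 (p = -34/(-62) + 74/((-2*(-3))) = -34*(-1/62) + 74/6 = 17/31 + 74*(⅙) = 17/31 + 37/3 = 1198/93 ≈ 12.882)
(H + p)² = (70 + 1198/93)² = (7708/93)² = 59413264/8649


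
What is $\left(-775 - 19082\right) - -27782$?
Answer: $7925$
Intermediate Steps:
$\left(-775 - 19082\right) - -27782 = -19857 + 27782 = 7925$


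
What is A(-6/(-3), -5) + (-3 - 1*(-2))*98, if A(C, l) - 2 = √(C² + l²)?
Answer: -96 + √29 ≈ -90.615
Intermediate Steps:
A(C, l) = 2 + √(C² + l²)
A(-6/(-3), -5) + (-3 - 1*(-2))*98 = (2 + √((-6/(-3))² + (-5)²)) + (-3 - 1*(-2))*98 = (2 + √((-6*(-⅓))² + 25)) + (-3 + 2)*98 = (2 + √(2² + 25)) - 1*98 = (2 + √(4 + 25)) - 98 = (2 + √29) - 98 = -96 + √29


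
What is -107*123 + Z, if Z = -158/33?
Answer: -434471/33 ≈ -13166.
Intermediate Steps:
Z = -158/33 (Z = -158*1/33 = -158/33 ≈ -4.7879)
-107*123 + Z = -107*123 - 158/33 = -13161 - 158/33 = -434471/33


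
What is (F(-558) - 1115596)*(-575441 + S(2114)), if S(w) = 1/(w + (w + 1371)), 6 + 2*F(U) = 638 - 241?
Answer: 3593702354780279/5599 ≈ 6.4185e+11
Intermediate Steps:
F(U) = 391/2 (F(U) = -3 + (638 - 241)/2 = -3 + (½)*397 = -3 + 397/2 = 391/2)
S(w) = 1/(1371 + 2*w) (S(w) = 1/(w + (1371 + w)) = 1/(1371 + 2*w))
(F(-558) - 1115596)*(-575441 + S(2114)) = (391/2 - 1115596)*(-575441 + 1/(1371 + 2*2114)) = -2230801*(-575441 + 1/(1371 + 4228))/2 = -2230801*(-575441 + 1/5599)/2 = -2230801/2*(-3221894158/5599) = 3593702354780279/5599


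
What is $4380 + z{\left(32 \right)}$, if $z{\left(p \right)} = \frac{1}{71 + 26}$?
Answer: $\frac{424861}{97} \approx 4380.0$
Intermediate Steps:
$z{\left(p \right)} = \frac{1}{97}$
$4380 + z{\left(32 \right)} = 4380 + \frac{1}{97} = \frac{424861}{97}$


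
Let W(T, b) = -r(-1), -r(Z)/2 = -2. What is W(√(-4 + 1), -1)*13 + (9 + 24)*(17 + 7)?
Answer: 740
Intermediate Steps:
r(Z) = 4 (r(Z) = -2*(-2) = 4)
W(T, b) = -4 (W(T, b) = -1*4 = -4)
W(√(-4 + 1), -1)*13 + (9 + 24)*(17 + 7) = -4*13 + (9 + 24)*(17 + 7) = -52 + 33*24 = -52 + 792 = 740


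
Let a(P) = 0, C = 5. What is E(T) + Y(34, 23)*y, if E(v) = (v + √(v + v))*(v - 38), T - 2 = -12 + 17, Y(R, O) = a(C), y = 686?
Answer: -217 - 31*√14 ≈ -332.99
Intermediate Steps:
Y(R, O) = 0
T = 7 (T = 2 + (-12 + 17) = 2 + 5 = 7)
E(v) = (-38 + v)*(v + √2*√v) (E(v) = (v + √(2*v))*(-38 + v) = (v + √2*√v)*(-38 + v) = (-38 + v)*(v + √2*√v))
E(T) + Y(34, 23)*y = (7² - 38*7 + √2*7^(3/2) - 38*√2*√7) + 0*686 = (49 - 266 + √2*(7*√7) - 38*√14) + 0 = (49 - 266 + 7*√14 - 38*√14) + 0 = (-217 - 31*√14) + 0 = -217 - 31*√14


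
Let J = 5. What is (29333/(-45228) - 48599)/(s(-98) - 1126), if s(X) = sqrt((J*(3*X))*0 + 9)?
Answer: 2198064905/50791044 ≈ 43.277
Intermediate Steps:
s(X) = 3 (s(X) = sqrt((5*(3*X))*0 + 9) = sqrt((15*X)*0 + 9) = sqrt(0 + 9) = sqrt(9) = 3)
(29333/(-45228) - 48599)/(s(-98) - 1126) = (29333/(-45228) - 48599)/(3 - 1126) = (29333*(-1/45228) - 48599)/(-1123) = (-29333/45228 - 48599)*(-1/1123) = -2198064905/45228*(-1/1123) = 2198064905/50791044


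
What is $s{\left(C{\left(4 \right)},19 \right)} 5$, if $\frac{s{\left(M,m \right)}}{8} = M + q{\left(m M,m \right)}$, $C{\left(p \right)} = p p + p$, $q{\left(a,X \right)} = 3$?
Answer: $920$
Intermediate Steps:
$C{\left(p \right)} = p + p^{2}$ ($C{\left(p \right)} = p^{2} + p = p + p^{2}$)
$s{\left(M,m \right)} = 24 + 8 M$ ($s{\left(M,m \right)} = 8 \left(M + 3\right) = 8 \left(3 + M\right) = 24 + 8 M$)
$s{\left(C{\left(4 \right)},19 \right)} 5 = \left(24 + 8 \cdot 4 \left(1 + 4\right)\right) 5 = \left(24 + 8 \cdot 4 \cdot 5\right) 5 = \left(24 + 8 \cdot 20\right) 5 = \left(24 + 160\right) 5 = 184 \cdot 5 = 920$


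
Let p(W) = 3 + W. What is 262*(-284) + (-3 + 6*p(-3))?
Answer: -74411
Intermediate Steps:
262*(-284) + (-3 + 6*p(-3)) = 262*(-284) + (-3 + 6*(3 - 3)) = -74408 + (-3 + 6*0) = -74408 + (-3 + 0) = -74408 - 3 = -74411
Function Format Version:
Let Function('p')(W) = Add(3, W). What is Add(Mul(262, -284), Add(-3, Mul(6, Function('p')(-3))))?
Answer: -74411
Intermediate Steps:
Add(Mul(262, -284), Add(-3, Mul(6, Function('p')(-3)))) = Add(Mul(262, -284), Add(-3, Mul(6, Add(3, -3)))) = Add(-74408, Add(-3, Mul(6, 0))) = Add(-74408, Add(-3, 0)) = Add(-74408, -3) = -74411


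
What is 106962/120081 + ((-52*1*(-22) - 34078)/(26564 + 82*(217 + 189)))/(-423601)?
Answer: 150668446566907/169147840816552 ≈ 0.89075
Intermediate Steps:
106962/120081 + ((-52*1*(-22) - 34078)/(26564 + 82*(217 + 189)))/(-423601) = 106962*(1/120081) + ((-52*(-22) - 34078)/(26564 + 82*406))*(-1/423601) = 35654/40027 + ((1144 - 34078)/(26564 + 33292))*(-1/423601) = 35654/40027 - 32934/59856*(-1/423601) = 35654/40027 - 32934*1/59856*(-1/423601) = 35654/40027 - 5489/9976*(-1/423601) = 35654/40027 + 5489/4225843576 = 150668446566907/169147840816552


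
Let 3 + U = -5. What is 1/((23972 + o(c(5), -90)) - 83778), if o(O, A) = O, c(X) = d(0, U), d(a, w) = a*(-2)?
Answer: -1/59806 ≈ -1.6721e-5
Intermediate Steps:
U = -8 (U = -3 - 5 = -8)
d(a, w) = -2*a
c(X) = 0 (c(X) = -2*0 = 0)
1/((23972 + o(c(5), -90)) - 83778) = 1/((23972 + 0) - 83778) = 1/(23972 - 83778) = 1/(-59806) = -1/59806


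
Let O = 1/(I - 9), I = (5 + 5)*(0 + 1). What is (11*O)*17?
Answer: 187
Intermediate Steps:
I = 10 (I = 10*1 = 10)
O = 1 (O = 1/(10 - 9) = 1/1 = 1)
(11*O)*17 = (11*1)*17 = 11*17 = 187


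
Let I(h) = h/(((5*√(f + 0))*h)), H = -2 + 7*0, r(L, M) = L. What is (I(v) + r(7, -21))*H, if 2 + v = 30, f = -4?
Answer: -14 + I/5 ≈ -14.0 + 0.2*I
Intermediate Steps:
v = 28 (v = -2 + 30 = 28)
H = -2 (H = -2 + 0 = -2)
I(h) = -I/10 (I(h) = h/(((5*√(-4 + 0))*h)) = h/(((5*√(-4))*h)) = h/(((5*(2*I))*h)) = h/(((10*I)*h)) = h/((10*I*h)) = h*(-I/(10*h)) = -I/10)
(I(v) + r(7, -21))*H = (-I/10 + 7)*(-2) = (7 - I/10)*(-2) = -14 + I/5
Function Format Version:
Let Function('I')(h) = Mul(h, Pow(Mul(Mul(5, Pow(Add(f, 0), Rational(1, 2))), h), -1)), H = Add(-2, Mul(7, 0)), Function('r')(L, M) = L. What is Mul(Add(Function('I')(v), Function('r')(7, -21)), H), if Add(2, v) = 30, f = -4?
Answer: Add(-14, Mul(Rational(1, 5), I)) ≈ Add(-14.000, Mul(0.20000, I))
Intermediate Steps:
v = 28 (v = Add(-2, 30) = 28)
H = -2 (H = Add(-2, 0) = -2)
Function('I')(h) = Mul(Rational(-1, 10), I) (Function('I')(h) = Mul(h, Pow(Mul(Mul(5, Pow(Add(-4, 0), Rational(1, 2))), h), -1)) = Mul(h, Pow(Mul(Mul(5, Pow(-4, Rational(1, 2))), h), -1)) = Mul(h, Pow(Mul(Mul(5, Mul(2, I)), h), -1)) = Mul(h, Pow(Mul(Mul(10, I), h), -1)) = Mul(h, Pow(Mul(10, I, h), -1)) = Mul(h, Mul(Rational(-1, 10), I, Pow(h, -1))) = Mul(Rational(-1, 10), I))
Mul(Add(Function('I')(v), Function('r')(7, -21)), H) = Mul(Add(Mul(Rational(-1, 10), I), 7), -2) = Mul(Add(7, Mul(Rational(-1, 10), I)), -2) = Add(-14, Mul(Rational(1, 5), I))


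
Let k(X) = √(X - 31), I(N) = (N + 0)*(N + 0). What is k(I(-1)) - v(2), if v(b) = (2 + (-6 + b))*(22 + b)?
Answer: 48 + I*√30 ≈ 48.0 + 5.4772*I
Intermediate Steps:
I(N) = N² (I(N) = N*N = N²)
k(X) = √(-31 + X)
v(b) = (-4 + b)*(22 + b)
k(I(-1)) - v(2) = √(-31 + (-1)²) - (-88 + 2² + 18*2) = √(-31 + 1) - (-88 + 4 + 36) = √(-30) - 1*(-48) = I*√30 + 48 = 48 + I*√30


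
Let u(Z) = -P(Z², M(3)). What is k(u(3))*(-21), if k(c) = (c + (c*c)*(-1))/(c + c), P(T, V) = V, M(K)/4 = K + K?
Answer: -525/2 ≈ -262.50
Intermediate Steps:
M(K) = 8*K (M(K) = 4*(K + K) = 4*(2*K) = 8*K)
u(Z) = -24 (u(Z) = -8*3 = -1*24 = -24)
k(c) = (c - c²)/(2*c) (k(c) = (c + c²*(-1))/((2*c)) = (c - c²)*(1/(2*c)) = (c - c²)/(2*c))
k(u(3))*(-21) = (½ - ½*(-24))*(-21) = (½ + 12)*(-21) = (25/2)*(-21) = -525/2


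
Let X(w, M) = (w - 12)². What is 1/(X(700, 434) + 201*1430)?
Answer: 1/760774 ≈ 1.3145e-6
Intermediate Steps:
X(w, M) = (-12 + w)²
1/(X(700, 434) + 201*1430) = 1/((-12 + 700)² + 201*1430) = 1/(688² + 287430) = 1/(473344 + 287430) = 1/760774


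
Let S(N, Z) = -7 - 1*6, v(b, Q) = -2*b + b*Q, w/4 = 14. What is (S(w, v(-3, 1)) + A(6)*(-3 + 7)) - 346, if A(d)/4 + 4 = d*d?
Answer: 153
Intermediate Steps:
w = 56 (w = 4*14 = 56)
A(d) = -16 + 4*d² (A(d) = -16 + 4*(d*d) = -16 + 4*d²)
v(b, Q) = -2*b + Q*b
S(N, Z) = -13 (S(N, Z) = -7 - 6 = -13)
(S(w, v(-3, 1)) + A(6)*(-3 + 7)) - 346 = (-13 + (-16 + 4*6²)*(-3 + 7)) - 346 = (-13 + (-16 + 4*36)*4) - 346 = (-13 + (-16 + 144)*4) - 346 = (-13 + 128*4) - 346 = (-13 + 512) - 346 = 499 - 346 = 153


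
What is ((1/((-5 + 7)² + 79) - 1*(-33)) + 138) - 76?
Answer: 7886/83 ≈ 95.012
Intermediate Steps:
((1/((-5 + 7)² + 79) - 1*(-33)) + 138) - 76 = ((1/(2² + 79) + 33) + 138) - 76 = ((1/(4 + 79) + 33) + 138) - 76 = ((1/83 + 33) + 138) - 76 = (2740/83 + 138) - 76 = 14194/83 - 76 = 7886/83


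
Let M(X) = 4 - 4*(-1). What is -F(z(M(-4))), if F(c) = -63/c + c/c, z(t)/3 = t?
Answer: 13/8 ≈ 1.6250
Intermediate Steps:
M(X) = 8 (M(X) = 4 + 4 = 8)
z(t) = 3*t
F(c) = 1 - 63/c (F(c) = -63/c + 1 = 1 - 63/c)
-F(z(M(-4))) = -(-63 + 3*8)/(3*8) = -(-63 + 24)/24 = -(-39)/24 = -1*(-13/8) = 13/8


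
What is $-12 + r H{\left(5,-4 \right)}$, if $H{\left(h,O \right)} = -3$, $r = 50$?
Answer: $-162$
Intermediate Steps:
$-12 + r H{\left(5,-4 \right)} = -12 + 50 \left(-3\right) = -12 - 150 = -162$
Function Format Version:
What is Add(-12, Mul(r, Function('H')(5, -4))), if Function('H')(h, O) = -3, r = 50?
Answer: -162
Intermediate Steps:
Add(-12, Mul(r, Function('H')(5, -4))) = Add(-12, Mul(50, -3)) = Add(-12, -150) = -162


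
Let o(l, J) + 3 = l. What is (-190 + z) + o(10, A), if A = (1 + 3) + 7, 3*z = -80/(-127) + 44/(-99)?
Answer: -627295/3429 ≈ -182.94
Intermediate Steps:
z = 212/3429 (z = (-80/(-127) + 44/(-99))/3 = (-80*(-1/127) + 44*(-1/99))/3 = (80/127 - 4/9)/3 = (1/3)*(212/1143) = 212/3429 ≈ 0.061826)
A = 11 (A = 4 + 7 = 11)
o(l, J) = -3 + l
(-190 + z) + o(10, A) = (-190 + 212/3429) + (-3 + 10) = -651298/3429 + 7 = -627295/3429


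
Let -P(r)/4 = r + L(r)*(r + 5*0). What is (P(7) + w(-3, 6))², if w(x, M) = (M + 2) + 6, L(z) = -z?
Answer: 33124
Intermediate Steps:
w(x, M) = 8 + M (w(x, M) = (2 + M) + 6 = 8 + M)
P(r) = -4*r + 4*r² (P(r) = -4*(r + (-r)*(r + 5*0)) = -4*(r + (-r)*(r + 0)) = -4*(r + (-r)*r) = -4*(r - r²) = -4*r + 4*r²)
(P(7) + w(-3, 6))² = (4*7*(-1 + 7) + (8 + 6))² = (4*7*6 + 14)² = (168 + 14)² = 182² = 33124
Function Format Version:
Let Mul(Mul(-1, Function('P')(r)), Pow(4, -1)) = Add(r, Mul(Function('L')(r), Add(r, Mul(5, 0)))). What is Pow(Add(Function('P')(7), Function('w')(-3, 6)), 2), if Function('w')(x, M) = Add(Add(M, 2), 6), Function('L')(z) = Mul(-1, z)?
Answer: 33124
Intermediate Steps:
Function('w')(x, M) = Add(8, M) (Function('w')(x, M) = Add(Add(2, M), 6) = Add(8, M))
Function('P')(r) = Add(Mul(-4, r), Mul(4, Pow(r, 2))) (Function('P')(r) = Mul(-4, Add(r, Mul(Mul(-1, r), Add(r, Mul(5, 0))))) = Mul(-4, Add(r, Mul(Mul(-1, r), Add(r, 0)))) = Mul(-4, Add(r, Mul(Mul(-1, r), r))) = Mul(-4, Add(r, Mul(-1, Pow(r, 2)))) = Add(Mul(-4, r), Mul(4, Pow(r, 2))))
Pow(Add(Function('P')(7), Function('w')(-3, 6)), 2) = Pow(Add(Mul(4, 7, Add(-1, 7)), Add(8, 6)), 2) = Pow(Add(Mul(4, 7, 6), 14), 2) = Pow(Add(168, 14), 2) = Pow(182, 2) = 33124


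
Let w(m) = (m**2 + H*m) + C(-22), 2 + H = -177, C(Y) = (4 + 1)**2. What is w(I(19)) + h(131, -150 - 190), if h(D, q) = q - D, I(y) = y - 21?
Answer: -84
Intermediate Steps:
C(Y) = 25 (C(Y) = 5**2 = 25)
H = -179 (H = -2 - 177 = -179)
I(y) = -21 + y
w(m) = 25 + m**2 - 179*m (w(m) = (m**2 - 179*m) + 25 = 25 + m**2 - 179*m)
w(I(19)) + h(131, -150 - 190) = (25 + (-21 + 19)**2 - 179*(-21 + 19)) + ((-150 - 190) - 1*131) = (25 + (-2)**2 - 179*(-2)) + (-340 - 131) = (25 + 4 + 358) - 471 = 387 - 471 = -84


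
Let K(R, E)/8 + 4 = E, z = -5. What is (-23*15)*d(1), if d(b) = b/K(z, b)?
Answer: 115/8 ≈ 14.375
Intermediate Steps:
K(R, E) = -32 + 8*E
d(b) = b/(-32 + 8*b)
(-23*15)*d(1) = (-23*15)*((1/8)*1/(-4 + 1)) = -345/(8*(-3)) = -345*(-1)/(8*3) = -345*(-1/24) = 115/8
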